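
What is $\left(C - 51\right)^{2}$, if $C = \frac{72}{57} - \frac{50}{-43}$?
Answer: $\frac{1574899225}{667489} \approx 2359.4$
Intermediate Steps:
$C = \frac{1982}{817}$ ($C = 72 \cdot \frac{1}{57} - - \frac{50}{43} = \frac{24}{19} + \frac{50}{43} = \frac{1982}{817} \approx 2.4259$)
$\left(C - 51\right)^{2} = \left(\frac{1982}{817} - 51\right)^{2} = \left(- \frac{39685}{817}\right)^{2} = \frac{1574899225}{667489}$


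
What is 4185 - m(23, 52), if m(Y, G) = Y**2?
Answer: 3656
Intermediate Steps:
4185 - m(23, 52) = 4185 - 1*23**2 = 4185 - 1*529 = 4185 - 529 = 3656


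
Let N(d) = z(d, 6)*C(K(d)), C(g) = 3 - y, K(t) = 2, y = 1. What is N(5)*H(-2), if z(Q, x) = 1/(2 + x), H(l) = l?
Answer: -1/2 ≈ -0.50000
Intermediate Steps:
C(g) = 2 (C(g) = 3 - 1*1 = 3 - 1 = 2)
N(d) = 1/4 (N(d) = 2/(2 + 6) = 2/8 = (1/8)*2 = 1/4)
N(5)*H(-2) = (1/4)*(-2) = -1/2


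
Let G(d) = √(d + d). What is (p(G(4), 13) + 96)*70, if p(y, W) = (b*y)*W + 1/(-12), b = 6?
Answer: 40285/6 + 10920*√2 ≈ 22157.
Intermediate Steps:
G(d) = √2*√d (G(d) = √(2*d) = √2*√d)
p(y, W) = -1/12 + 6*W*y (p(y, W) = (6*y)*W + 1/(-12) = 6*W*y - 1/12 = -1/12 + 6*W*y)
(p(G(4), 13) + 96)*70 = ((-1/12 + 6*13*(√2*√4)) + 96)*70 = ((-1/12 + 6*13*(√2*2)) + 96)*70 = ((-1/12 + 6*13*(2*√2)) + 96)*70 = ((-1/12 + 156*√2) + 96)*70 = (1151/12 + 156*√2)*70 = 40285/6 + 10920*√2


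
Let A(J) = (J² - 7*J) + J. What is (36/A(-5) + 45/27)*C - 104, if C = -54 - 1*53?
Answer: -58141/165 ≈ -352.37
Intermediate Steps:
A(J) = J² - 6*J
C = -107 (C = -54 - 53 = -107)
(36/A(-5) + 45/27)*C - 104 = (36/((-5*(-6 - 5))) + 45/27)*(-107) - 104 = (36/((-5*(-11))) + 45*(1/27))*(-107) - 104 = (36/55 + 5/3)*(-107) - 104 = (383/165)*(-107) - 104 = -40981/165 - 104 = -58141/165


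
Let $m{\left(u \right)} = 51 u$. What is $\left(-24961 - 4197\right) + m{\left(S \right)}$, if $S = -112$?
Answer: $-34870$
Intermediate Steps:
$\left(-24961 - 4197\right) + m{\left(S \right)} = \left(-24961 - 4197\right) + 51 \left(-112\right) = -29158 - 5712 = -34870$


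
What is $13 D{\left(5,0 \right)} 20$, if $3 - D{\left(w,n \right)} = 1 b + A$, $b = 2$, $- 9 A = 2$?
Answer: $\frac{2860}{9} \approx 317.78$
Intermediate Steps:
$A = - \frac{2}{9}$ ($A = \left(- \frac{1}{9}\right) 2 = - \frac{2}{9} \approx -0.22222$)
$D{\left(w,n \right)} = \frac{11}{9}$ ($D{\left(w,n \right)} = 3 - \left(1 \cdot 2 - \frac{2}{9}\right) = 3 - \left(2 - \frac{2}{9}\right) = 3 - \frac{16}{9} = \frac{11}{9}$)
$13 D{\left(5,0 \right)} 20 = 13 \cdot \frac{11}{9} \cdot 20 = \frac{143}{9} \cdot 20 = \frac{2860}{9}$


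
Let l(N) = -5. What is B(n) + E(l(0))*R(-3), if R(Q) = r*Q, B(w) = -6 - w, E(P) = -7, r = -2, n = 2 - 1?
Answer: -49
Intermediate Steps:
n = 1
R(Q) = -2*Q
B(n) + E(l(0))*R(-3) = (-6 - 1*1) - (-14)*(-3) = (-6 - 1) - 7*6 = -7 - 42 = -49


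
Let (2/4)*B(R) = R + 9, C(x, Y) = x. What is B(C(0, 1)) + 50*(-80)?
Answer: -3982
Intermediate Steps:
B(R) = 18 + 2*R (B(R) = 2*(R + 9) = 2*(9 + R) = 18 + 2*R)
B(C(0, 1)) + 50*(-80) = (18 + 2*0) + 50*(-80) = (18 + 0) - 4000 = 18 - 4000 = -3982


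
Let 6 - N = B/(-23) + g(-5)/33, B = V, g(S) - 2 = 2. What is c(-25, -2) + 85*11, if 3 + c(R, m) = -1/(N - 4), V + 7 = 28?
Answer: 1974149/2119 ≈ 931.64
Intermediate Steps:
V = 21 (V = -7 + 28 = 21)
g(S) = 4 (g(S) = 2 + 2 = 4)
B = 21
N = 5155/759 (N = 6 - (21/(-23) + 4/33) = 6 - (21*(-1/23) + 4*(1/33)) = 6 - (-21/23 + 4/33) = 6 - 1*(-601/759) = 6 + 601/759 = 5155/759 ≈ 6.7918)
c(R, m) = -7116/2119 (c(R, m) = -3 - 1/(5155/759 - 4) = -3 - 1/2119/759 = -3 - 1*759/2119 = -3 - 759/2119 = -7116/2119)
c(-25, -2) + 85*11 = -7116/2119 + 85*11 = -7116/2119 + 935 = 1974149/2119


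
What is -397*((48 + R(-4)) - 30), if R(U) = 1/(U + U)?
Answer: -56771/8 ≈ -7096.4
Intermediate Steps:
R(U) = 1/(2*U)
-397*((48 + R(-4)) - 30) = -397*((48 + (½)/(-4)) - 30) = -397*((48 + (½)*(-¼)) - 30) = -397*((48 - ⅛) - 30) = -397*(383/8 - 30) = -397*143/8 = -56771/8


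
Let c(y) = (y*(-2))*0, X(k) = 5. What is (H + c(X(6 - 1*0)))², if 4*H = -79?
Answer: 6241/16 ≈ 390.06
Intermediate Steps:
H = -79/4 (H = (¼)*(-79) = -79/4 ≈ -19.750)
c(y) = 0 (c(y) = -2*y*0 = 0)
(H + c(X(6 - 1*0)))² = (-79/4 + 0)² = (-79/4)² = 6241/16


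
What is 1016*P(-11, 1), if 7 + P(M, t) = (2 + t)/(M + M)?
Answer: -79756/11 ≈ -7250.5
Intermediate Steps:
P(M, t) = -7 + (2 + t)/(2*M) (P(M, t) = -7 + (2 + t)/(M + M) = -7 + (2 + t)/((2*M)) = -7 + (2 + t)*(1/(2*M)) = -7 + (2 + t)/(2*M))
1016*P(-11, 1) = 1016*((½)*(2 + 1 - 14*(-11))/(-11)) = 1016*((½)*(-1/11)*(2 + 1 + 154)) = 1016*((½)*(-1/11)*157) = 1016*(-157/22) = -79756/11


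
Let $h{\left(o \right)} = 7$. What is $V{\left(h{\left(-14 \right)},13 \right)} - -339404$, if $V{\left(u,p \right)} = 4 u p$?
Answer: $339768$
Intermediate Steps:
$V{\left(u,p \right)} = 4 p u$
$V{\left(h{\left(-14 \right)},13 \right)} - -339404 = 4 \cdot 13 \cdot 7 - -339404 = 364 + 339404 = 339768$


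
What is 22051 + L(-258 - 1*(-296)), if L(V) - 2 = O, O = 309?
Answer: 22362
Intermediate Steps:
L(V) = 311 (L(V) = 2 + 309 = 311)
22051 + L(-258 - 1*(-296)) = 22051 + 311 = 22362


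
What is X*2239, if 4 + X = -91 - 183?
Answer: -622442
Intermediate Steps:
X = -278 (X = -4 + (-91 - 183) = -4 - 274 = -278)
X*2239 = -278*2239 = -622442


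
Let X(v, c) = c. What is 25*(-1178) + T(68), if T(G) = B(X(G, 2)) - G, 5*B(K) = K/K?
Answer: -147589/5 ≈ -29518.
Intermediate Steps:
B(K) = ⅕ (B(K) = (K/K)/5 = (⅕)*1 = ⅕)
T(G) = ⅕ - G
25*(-1178) + T(68) = 25*(-1178) + (⅕ - 1*68) = -29450 + (⅕ - 68) = -29450 - 339/5 = -147589/5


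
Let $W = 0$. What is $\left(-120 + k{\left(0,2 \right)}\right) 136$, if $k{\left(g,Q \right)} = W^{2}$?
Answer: $-16320$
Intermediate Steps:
$k{\left(g,Q \right)} = 0$ ($k{\left(g,Q \right)} = 0^{2} = 0$)
$\left(-120 + k{\left(0,2 \right)}\right) 136 = \left(-120 + 0\right) 136 = \left(-120\right) 136 = -16320$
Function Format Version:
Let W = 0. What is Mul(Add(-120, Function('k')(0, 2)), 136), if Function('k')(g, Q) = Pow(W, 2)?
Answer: -16320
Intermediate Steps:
Function('k')(g, Q) = 0 (Function('k')(g, Q) = Pow(0, 2) = 0)
Mul(Add(-120, Function('k')(0, 2)), 136) = Mul(Add(-120, 0), 136) = Mul(-120, 136) = -16320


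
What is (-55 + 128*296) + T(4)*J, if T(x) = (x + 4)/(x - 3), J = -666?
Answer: 32505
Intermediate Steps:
T(x) = (4 + x)/(-3 + x)
(-55 + 128*296) + T(4)*J = (-55 + 128*296) + ((4 + 4)/(-3 + 4))*(-666) = (-55 + 37888) + (8/1)*(-666) = 37833 + (1*8)*(-666) = 37833 + 8*(-666) = 37833 - 5328 = 32505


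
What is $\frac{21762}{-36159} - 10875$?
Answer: $- \frac{131083629}{12053} \approx -10876.0$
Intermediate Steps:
$\frac{21762}{-36159} - 10875 = 21762 \left(- \frac{1}{36159}\right) - 10875 = - \frac{7254}{12053} - 10875 = - \frac{131083629}{12053}$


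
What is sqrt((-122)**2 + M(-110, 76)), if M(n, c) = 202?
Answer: sqrt(15086) ≈ 122.83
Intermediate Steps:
sqrt((-122)**2 + M(-110, 76)) = sqrt((-122)**2 + 202) = sqrt(14884 + 202) = sqrt(15086)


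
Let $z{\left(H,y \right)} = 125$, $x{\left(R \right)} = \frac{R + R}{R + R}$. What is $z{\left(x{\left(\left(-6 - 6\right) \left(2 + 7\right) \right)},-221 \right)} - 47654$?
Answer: $-47529$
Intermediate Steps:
$x{\left(R \right)} = 1$ ($x{\left(R \right)} = \frac{2 R}{2 R} = 2 R \frac{1}{2 R} = 1$)
$z{\left(x{\left(\left(-6 - 6\right) \left(2 + 7\right) \right)},-221 \right)} - 47654 = 125 - 47654 = -47529$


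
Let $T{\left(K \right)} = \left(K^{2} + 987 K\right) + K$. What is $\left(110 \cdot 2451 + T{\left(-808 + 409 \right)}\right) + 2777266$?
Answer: $2811865$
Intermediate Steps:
$T{\left(K \right)} = K^{2} + 988 K$
$\left(110 \cdot 2451 + T{\left(-808 + 409 \right)}\right) + 2777266 = \left(110 \cdot 2451 + \left(-808 + 409\right) \left(988 + \left(-808 + 409\right)\right)\right) + 2777266 = \left(269610 - 399 \left(988 - 399\right)\right) + 2777266 = \left(269610 - 235011\right) + 2777266 = 34599 + 2777266 = 2811865$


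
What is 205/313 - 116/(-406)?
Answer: 2061/2191 ≈ 0.94067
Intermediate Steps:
205/313 - 116/(-406) = 205*(1/313) - 116*(-1/406) = 205/313 + 2/7 = 2061/2191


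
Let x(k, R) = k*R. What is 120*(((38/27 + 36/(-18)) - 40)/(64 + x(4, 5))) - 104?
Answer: -30616/189 ≈ -161.99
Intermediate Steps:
x(k, R) = R*k
120*(((38/27 + 36/(-18)) - 40)/(64 + x(4, 5))) - 104 = 120*(((38/27 + 36/(-18)) - 40)/(64 + 5*4)) - 104 = 120*(((38*(1/27) + 36*(-1/18)) - 40)/(64 + 20)) - 104 = 120*(((38/27 - 2) - 40)/84) - 104 = 120*((-16/27 - 40)*(1/84)) - 104 = 120*(-1096/27*1/84) - 104 = 120*(-274/567) - 104 = -10960/189 - 104 = -30616/189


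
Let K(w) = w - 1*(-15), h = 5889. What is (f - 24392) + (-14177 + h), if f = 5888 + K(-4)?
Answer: -26781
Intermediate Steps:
K(w) = 15 + w (K(w) = w + 15 = 15 + w)
f = 5899 (f = 5888 + (15 - 4) = 5888 + 11 = 5899)
(f - 24392) + (-14177 + h) = (5899 - 24392) + (-14177 + 5889) = -18493 - 8288 = -26781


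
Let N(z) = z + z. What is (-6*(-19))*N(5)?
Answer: 1140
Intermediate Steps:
N(z) = 2*z
(-6*(-19))*N(5) = (-6*(-19))*(2*5) = 114*10 = 1140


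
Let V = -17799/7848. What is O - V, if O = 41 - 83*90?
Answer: -19428331/2616 ≈ -7426.7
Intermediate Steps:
V = -5933/2616 (V = -17799*1/7848 = -5933/2616 ≈ -2.2680)
O = -7429 (O = 41 - 7470 = -7429)
O - V = -7429 - 1*(-5933/2616) = -7429 + 5933/2616 = -19428331/2616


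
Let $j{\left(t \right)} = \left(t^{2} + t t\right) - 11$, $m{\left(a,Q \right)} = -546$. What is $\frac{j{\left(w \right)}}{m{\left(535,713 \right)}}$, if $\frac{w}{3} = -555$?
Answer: $- \frac{5544439}{546} \approx -10155.0$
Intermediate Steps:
$w = -1665$ ($w = 3 \left(-555\right) = -1665$)
$j{\left(t \right)} = -11 + 2 t^{2}$ ($j{\left(t \right)} = \left(t^{2} + t^{2}\right) - 11 = 2 t^{2} - 11 = -11 + 2 t^{2}$)
$\frac{j{\left(w \right)}}{m{\left(535,713 \right)}} = \frac{-11 + 2 \left(-1665\right)^{2}}{-546} = \left(-11 + 2 \cdot 2772225\right) \left(- \frac{1}{546}\right) = \left(-11 + 5544450\right) \left(- \frac{1}{546}\right) = 5544439 \left(- \frac{1}{546}\right) = - \frac{5544439}{546}$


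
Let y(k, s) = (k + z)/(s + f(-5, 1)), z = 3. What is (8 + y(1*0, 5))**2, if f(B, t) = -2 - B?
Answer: 4489/64 ≈ 70.141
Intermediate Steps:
y(k, s) = (3 + k)/(3 + s) (y(k, s) = (k + 3)/(s + (-2 - 1*(-5))) = (3 + k)/(s + (-2 + 5)) = (3 + k)/(s + 3) = (3 + k)/(3 + s))
(8 + y(1*0, 5))**2 = (8 + (3 + 1*0)/(3 + 5))**2 = (8 + (3 + 0)/8)**2 = (8 + (1/8)*3)**2 = (8 + 3/8)**2 = (67/8)**2 = 4489/64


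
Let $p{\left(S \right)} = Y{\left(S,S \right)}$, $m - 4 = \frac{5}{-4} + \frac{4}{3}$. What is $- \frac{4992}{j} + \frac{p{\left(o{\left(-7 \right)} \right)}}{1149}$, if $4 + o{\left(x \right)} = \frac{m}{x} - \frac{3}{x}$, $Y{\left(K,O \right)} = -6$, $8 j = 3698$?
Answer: $- \frac{7651442}{708167} \approx -10.805$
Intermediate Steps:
$j = \frac{1849}{4}$ ($j = \frac{1}{8} \cdot 3698 = \frac{1849}{4} \approx 462.25$)
$m = \frac{49}{12}$ ($m = 4 + \left(\frac{5}{-4} + \frac{4}{3}\right) = 4 + \left(5 \left(- \frac{1}{4}\right) + 4 \cdot \frac{1}{3}\right) = 4 + \left(- \frac{5}{4} + \frac{4}{3}\right) = 4 + \frac{1}{12} = \frac{49}{12} \approx 4.0833$)
$o{\left(x \right)} = -4 + \frac{13}{12 x}$ ($o{\left(x \right)} = -4 + \left(\frac{49}{12 x} - \frac{3}{x}\right) = -4 + \frac{13}{12 x}$)
$p{\left(S \right)} = -6$
$- \frac{4992}{j} + \frac{p{\left(o{\left(-7 \right)} \right)}}{1149} = - \frac{4992}{\frac{1849}{4}} - \frac{6}{1149} = \left(-4992\right) \frac{4}{1849} - \frac{2}{383} = - \frac{19968}{1849} - \frac{2}{383} = - \frac{7651442}{708167}$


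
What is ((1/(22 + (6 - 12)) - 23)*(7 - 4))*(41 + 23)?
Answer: -4404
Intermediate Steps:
((1/(22 + (6 - 12)) - 23)*(7 - 4))*(41 + 23) = ((1/(22 - 6) - 23)*3)*64 = ((1/16 - 23)*3)*64 = -367/16*3*64 = -1101/16*64 = -4404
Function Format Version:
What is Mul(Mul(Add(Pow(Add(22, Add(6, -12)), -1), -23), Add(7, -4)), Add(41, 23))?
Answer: -4404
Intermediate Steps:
Mul(Mul(Add(Pow(Add(22, Add(6, -12)), -1), -23), Add(7, -4)), Add(41, 23)) = Mul(Mul(Add(Pow(Add(22, -6), -1), -23), 3), 64) = Mul(Mul(Add(Pow(16, -1), -23), 3), 64) = Mul(Mul(Add(Rational(1, 16), -23), 3), 64) = Mul(Mul(Rational(-367, 16), 3), 64) = Mul(Rational(-1101, 16), 64) = -4404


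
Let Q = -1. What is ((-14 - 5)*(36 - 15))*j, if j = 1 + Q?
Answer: 0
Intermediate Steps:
j = 0 (j = 1 - 1 = 0)
((-14 - 5)*(36 - 15))*j = ((-14 - 5)*(36 - 15))*0 = -19*21*0 = -399*0 = 0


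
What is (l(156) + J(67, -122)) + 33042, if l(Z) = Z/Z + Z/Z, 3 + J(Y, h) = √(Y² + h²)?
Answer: 33041 + √19373 ≈ 33180.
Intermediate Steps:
J(Y, h) = -3 + √(Y² + h²)
l(Z) = 2 (l(Z) = 1 + 1 = 2)
(l(156) + J(67, -122)) + 33042 = (2 + (-3 + √(67² + (-122)²))) + 33042 = (2 + (-3 + √(4489 + 14884))) + 33042 = (2 + (-3 + √19373)) + 33042 = (-1 + √19373) + 33042 = 33041 + √19373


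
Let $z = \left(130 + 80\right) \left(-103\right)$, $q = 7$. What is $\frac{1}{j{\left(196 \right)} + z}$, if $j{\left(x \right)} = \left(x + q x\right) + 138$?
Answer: $- \frac{1}{19924} \approx -5.0191 \cdot 10^{-5}$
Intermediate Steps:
$z = -21630$ ($z = 210 \left(-103\right) = -21630$)
$j{\left(x \right)} = 138 + 8 x$ ($j{\left(x \right)} = \left(x + 7 x\right) + 138 = 8 x + 138 = 138 + 8 x$)
$\frac{1}{j{\left(196 \right)} + z} = \frac{1}{\left(138 + 8 \cdot 196\right) - 21630} = \frac{1}{\left(138 + 1568\right) - 21630} = \frac{1}{1706 - 21630} = \frac{1}{-19924} = - \frac{1}{19924}$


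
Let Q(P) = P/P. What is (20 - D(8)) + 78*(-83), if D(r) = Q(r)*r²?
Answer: -6518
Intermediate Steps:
Q(P) = 1
D(r) = r² (D(r) = 1*r² = r²)
(20 - D(8)) + 78*(-83) = (20 - 1*8²) + 78*(-83) = (20 - 1*64) - 6474 = (20 - 64) - 6474 = -44 - 6474 = -6518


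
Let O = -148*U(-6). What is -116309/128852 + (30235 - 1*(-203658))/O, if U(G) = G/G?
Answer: -3769349321/2383762 ≈ -1581.3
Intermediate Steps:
U(G) = 1
O = -148 (O = -148*1 = -148)
-116309/128852 + (30235 - 1*(-203658))/O = -116309/128852 + (30235 - 1*(-203658))/(-148) = -116309*1/128852 + (30235 + 203658)*(-1/148) = -116309/128852 + 233893*(-1/148) = -116309/128852 - 233893/148 = -3769349321/2383762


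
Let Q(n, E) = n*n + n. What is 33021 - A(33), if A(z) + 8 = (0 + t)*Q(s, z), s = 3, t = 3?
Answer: 32993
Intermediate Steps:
Q(n, E) = n + n**2 (Q(n, E) = n**2 + n = n + n**2)
A(z) = 28 (A(z) = -8 + (0 + 3)*(3*(1 + 3)) = -8 + 3*(3*4) = -8 + 3*12 = -8 + 36 = 28)
33021 - A(33) = 33021 - 1*28 = 33021 - 28 = 32993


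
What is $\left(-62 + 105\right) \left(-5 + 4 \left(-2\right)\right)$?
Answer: $-559$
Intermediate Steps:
$\left(-62 + 105\right) \left(-5 + 4 \left(-2\right)\right) = 43 \left(-5 - 8\right) = 43 \left(-13\right) = -559$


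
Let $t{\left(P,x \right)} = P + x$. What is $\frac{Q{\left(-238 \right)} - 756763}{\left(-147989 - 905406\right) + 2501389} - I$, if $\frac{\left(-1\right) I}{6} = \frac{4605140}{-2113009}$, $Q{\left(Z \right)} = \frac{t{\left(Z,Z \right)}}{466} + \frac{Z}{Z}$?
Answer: $- \frac{4847371331584868}{356446237234709} \approx -13.599$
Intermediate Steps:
$Q{\left(Z \right)} = 1 + \frac{Z}{233}$ ($Q{\left(Z \right)} = \frac{Z + Z}{466} + \frac{Z}{Z} = 2 Z \frac{1}{466} + 1 = \frac{Z}{233} + 1 = 1 + \frac{Z}{233}$)
$I = \frac{27630840}{2113009}$ ($I = - 6 \frac{4605140}{-2113009} = - 6 \cdot 4605140 \left(- \frac{1}{2113009}\right) = \left(-6\right) \left(- \frac{4605140}{2113009}\right) = \frac{27630840}{2113009} \approx 13.077$)
$\frac{Q{\left(-238 \right)} - 756763}{\left(-147989 - 905406\right) + 2501389} - I = \frac{\left(1 + \frac{1}{233} \left(-238\right)\right) - 756763}{\left(-147989 - 905406\right) + 2501389} - \frac{27630840}{2113009} = \frac{\left(1 - \frac{238}{233}\right) - 756763}{-1053395 + 2501389} - \frac{27630840}{2113009} = \frac{- \frac{5}{233} - 756763}{1447994} - \frac{27630840}{2113009} = \left(- \frac{176325784}{233}\right) \frac{1}{1447994} - \frac{27630840}{2113009} = - \frac{88162892}{168691301} - \frac{27630840}{2113009} = - \frac{4847371331584868}{356446237234709}$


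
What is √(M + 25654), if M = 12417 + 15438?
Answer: √53509 ≈ 231.32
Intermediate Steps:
M = 27855
√(M + 25654) = √(27855 + 25654) = √53509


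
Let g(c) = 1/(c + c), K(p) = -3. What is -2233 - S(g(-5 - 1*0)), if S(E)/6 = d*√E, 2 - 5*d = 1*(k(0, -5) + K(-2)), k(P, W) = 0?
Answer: -2233 - 3*I*√10/5 ≈ -2233.0 - 1.8974*I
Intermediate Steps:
d = 1 (d = ⅖ - (0 - 3)/5 = ⅖ - (-3)/5 = ⅖ - ⅕*(-3) = ⅖ + ⅗ = 1)
g(c) = 1/(2*c)
S(E) = 6*√E (S(E) = 6*(1*√E) = 6*√E)
-2233 - S(g(-5 - 1*0)) = -2233 - 6*√(1/(2*(-5 - 1*0))) = -2233 - 6*√(1/(2*(-5 + 0))) = -2233 - 6*√((½)/(-5)) = -2233 - 6*√((½)*(-⅕)) = -2233 - 6*√(-⅒) = -2233 - 6*I*√10/10 = -2233 - 3*I*√10/5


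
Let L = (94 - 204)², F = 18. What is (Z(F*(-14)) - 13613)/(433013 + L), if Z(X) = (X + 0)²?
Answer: 49891/445113 ≈ 0.11209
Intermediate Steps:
Z(X) = X²
L = 12100 (L = (-110)² = 12100)
(Z(F*(-14)) - 13613)/(433013 + L) = ((18*(-14))² - 13613)/(433013 + 12100) = ((-252)² - 13613)/445113 = (63504 - 13613)*(1/445113) = 49891*(1/445113) = 49891/445113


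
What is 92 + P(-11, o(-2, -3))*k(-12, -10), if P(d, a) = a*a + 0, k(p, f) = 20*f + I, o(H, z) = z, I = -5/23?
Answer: -39329/23 ≈ -1710.0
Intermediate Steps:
I = -5/23 (I = -5*1/23 = -5/23 ≈ -0.21739)
k(p, f) = -5/23 + 20*f (k(p, f) = 20*f - 5/23 = -5/23 + 20*f)
P(d, a) = a² (P(d, a) = a² + 0 = a²)
92 + P(-11, o(-2, -3))*k(-12, -10) = 92 + (-3)²*(-5/23 + 20*(-10)) = 92 + 9*(-5/23 - 200) = 92 + 9*(-4605/23) = 92 - 41445/23 = -39329/23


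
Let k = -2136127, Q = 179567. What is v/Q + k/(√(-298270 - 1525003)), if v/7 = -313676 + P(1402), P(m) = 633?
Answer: -2191301/179567 + 2136127*I*√1823273/1823273 ≈ -12.203 + 1582.0*I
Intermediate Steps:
v = -2191301 (v = 7*(-313676 + 633) = 7*(-313043) = -2191301)
v/Q + k/(√(-298270 - 1525003)) = -2191301/179567 - 2136127/√(-298270 - 1525003) = -2191301*1/179567 - 2136127*(-I*√1823273/1823273) = -2191301/179567 - 2136127*(-I*√1823273/1823273) = -2191301/179567 - (-2136127)*I*√1823273/1823273 = -2191301/179567 + 2136127*I*√1823273/1823273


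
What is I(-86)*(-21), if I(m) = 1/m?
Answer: 21/86 ≈ 0.24419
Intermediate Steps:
I(-86)*(-21) = -21/(-86) = -1/86*(-21) = 21/86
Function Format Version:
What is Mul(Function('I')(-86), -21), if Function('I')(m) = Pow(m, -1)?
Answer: Rational(21, 86) ≈ 0.24419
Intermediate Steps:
Mul(Function('I')(-86), -21) = Mul(Pow(-86, -1), -21) = Mul(Rational(-1, 86), -21) = Rational(21, 86)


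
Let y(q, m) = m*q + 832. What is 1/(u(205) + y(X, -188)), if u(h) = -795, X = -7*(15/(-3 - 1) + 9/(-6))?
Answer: -1/6872 ≈ -0.00014552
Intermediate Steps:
X = 147/4 (X = -7*(15/(-4) + 9*(-⅙)) = -7*(15*(-¼) - 3/2) = -7*(-15/4 - 3/2) = -7*(-21/4) = 147/4 ≈ 36.750)
y(q, m) = 832 + m*q
1/(u(205) + y(X, -188)) = 1/(-795 + (832 - 188*147/4)) = 1/(-795 + (832 - 6909)) = 1/(-795 - 6077) = 1/(-6872) = -1/6872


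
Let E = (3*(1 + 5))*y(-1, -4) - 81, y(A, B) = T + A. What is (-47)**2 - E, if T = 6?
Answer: 2200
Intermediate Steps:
y(A, B) = 6 + A
E = 9 (E = (3*(1 + 5))*(6 - 1) - 81 = (3*6)*5 - 81 = 18*5 - 81 = 90 - 81 = 9)
(-47)**2 - E = (-47)**2 - 1*9 = 2209 - 9 = 2200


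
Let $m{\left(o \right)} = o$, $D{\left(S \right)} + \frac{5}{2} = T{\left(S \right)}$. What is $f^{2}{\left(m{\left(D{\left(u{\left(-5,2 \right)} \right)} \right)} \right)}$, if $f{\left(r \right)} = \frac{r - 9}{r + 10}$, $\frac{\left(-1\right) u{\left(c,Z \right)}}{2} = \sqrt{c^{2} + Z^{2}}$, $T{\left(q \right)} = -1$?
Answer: $\frac{625}{169} \approx 3.6982$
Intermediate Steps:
$u{\left(c,Z \right)} = - 2 \sqrt{Z^{2} + c^{2}}$ ($u{\left(c,Z \right)} = - 2 \sqrt{c^{2} + Z^{2}} = - 2 \sqrt{Z^{2} + c^{2}}$)
$D{\left(S \right)} = - \frac{7}{2}$ ($D{\left(S \right)} = - \frac{5}{2} - 1 = - \frac{7}{2}$)
$f{\left(r \right)} = \frac{-9 + r}{10 + r}$
$f^{2}{\left(m{\left(D{\left(u{\left(-5,2 \right)} \right)} \right)} \right)} = \left(\frac{-9 - \frac{7}{2}}{10 - \frac{7}{2}}\right)^{2} = \left(\frac{1}{\frac{13}{2}} \left(- \frac{25}{2}\right)\right)^{2} = \left(\frac{2}{13} \left(- \frac{25}{2}\right)\right)^{2} = \left(- \frac{25}{13}\right)^{2} = \frac{625}{169}$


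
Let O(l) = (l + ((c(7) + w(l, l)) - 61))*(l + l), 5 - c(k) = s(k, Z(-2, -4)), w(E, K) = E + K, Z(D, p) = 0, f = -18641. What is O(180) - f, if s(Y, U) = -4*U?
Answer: 192881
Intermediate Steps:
c(k) = 5 (c(k) = 5 - (-4)*0 = 5 - 1*0 = 5 + 0 = 5)
O(l) = 2*l*(-56 + 3*l) (O(l) = (l + ((5 + (l + l)) - 61))*(l + l) = (l + ((5 + 2*l) - 61))*(2*l) = (l + (-56 + 2*l))*(2*l) = (-56 + 3*l)*(2*l) = 2*l*(-56 + 3*l))
O(180) - f = 2*180*(-56 + 3*180) - 1*(-18641) = 2*180*(-56 + 540) + 18641 = 2*180*484 + 18641 = 174240 + 18641 = 192881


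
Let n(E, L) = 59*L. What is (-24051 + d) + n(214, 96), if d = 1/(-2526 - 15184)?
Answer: -325633771/17710 ≈ -18387.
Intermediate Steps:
d = -1/17710 (d = 1/(-17710) = -1/17710 ≈ -5.6465e-5)
(-24051 + d) + n(214, 96) = (-24051 - 1/17710) + 59*96 = -425943211/17710 + 5664 = -325633771/17710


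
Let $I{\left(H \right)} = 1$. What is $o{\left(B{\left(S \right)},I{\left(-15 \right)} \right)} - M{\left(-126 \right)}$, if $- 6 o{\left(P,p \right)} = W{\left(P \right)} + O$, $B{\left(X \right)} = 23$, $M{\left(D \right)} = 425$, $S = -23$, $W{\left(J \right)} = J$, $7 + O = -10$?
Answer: $-426$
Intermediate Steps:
$O = -17$ ($O = -7 - 10 = -17$)
$o{\left(P,p \right)} = \frac{17}{6} - \frac{P}{6}$ ($o{\left(P,p \right)} = - \frac{P - 17}{6} = - \frac{-17 + P}{6} = \frac{17}{6} - \frac{P}{6}$)
$o{\left(B{\left(S \right)},I{\left(-15 \right)} \right)} - M{\left(-126 \right)} = \left(\frac{17}{6} - \frac{23}{6}\right) - 425 = -1 - 425 = -426$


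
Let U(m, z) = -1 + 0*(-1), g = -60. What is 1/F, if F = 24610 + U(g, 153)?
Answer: 1/24609 ≈ 4.0636e-5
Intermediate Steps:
U(m, z) = -1 (U(m, z) = -1 + 0 = -1)
F = 24609 (F = 24610 - 1 = 24609)
1/F = 1/24609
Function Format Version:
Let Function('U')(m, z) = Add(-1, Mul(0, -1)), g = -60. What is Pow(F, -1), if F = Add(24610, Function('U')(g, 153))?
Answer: Rational(1, 24609) ≈ 4.0636e-5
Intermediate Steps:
Function('U')(m, z) = -1 (Function('U')(m, z) = Add(-1, 0) = -1)
F = 24609 (F = Add(24610, -1) = 24609)
Pow(F, -1) = Pow(24609, -1) = Rational(1, 24609)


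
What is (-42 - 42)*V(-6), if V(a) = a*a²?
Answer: 18144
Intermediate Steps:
V(a) = a³
(-42 - 42)*V(-6) = (-42 - 42)*(-6)³ = -84*(-216) = 18144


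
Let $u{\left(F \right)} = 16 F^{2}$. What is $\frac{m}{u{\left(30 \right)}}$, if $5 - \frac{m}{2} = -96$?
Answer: $\frac{101}{7200} \approx 0.014028$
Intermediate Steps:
$m = 202$ ($m = 10 - -192 = 10 + 192 = 202$)
$\frac{m}{u{\left(30 \right)}} = \frac{202}{16 \cdot 30^{2}} = \frac{202}{16 \cdot 900} = \frac{202}{14400} = 202 \cdot \frac{1}{14400} = \frac{101}{7200}$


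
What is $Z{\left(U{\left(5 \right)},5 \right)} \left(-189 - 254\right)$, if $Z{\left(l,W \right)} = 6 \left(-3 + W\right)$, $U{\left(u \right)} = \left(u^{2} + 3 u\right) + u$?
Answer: $-5316$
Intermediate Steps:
$U{\left(u \right)} = u^{2} + 4 u$
$Z{\left(l,W \right)} = -18 + 6 W$
$Z{\left(U{\left(5 \right)},5 \right)} \left(-189 - 254\right) = \left(-18 + 6 \cdot 5\right) \left(-189 - 254\right) = \left(-18 + 30\right) \left(-443\right) = 12 \left(-443\right) = -5316$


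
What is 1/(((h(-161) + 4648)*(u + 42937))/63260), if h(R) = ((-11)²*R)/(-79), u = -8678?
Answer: 4997540/13247030307 ≈ 0.00037726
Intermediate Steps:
h(R) = -121*R/79 (h(R) = (121*R)*(-1/79) = -121*R/79)
1/(((h(-161) + 4648)*(u + 42937))/63260) = 1/(((-121/79*(-161) + 4648)*(-8678 + 42937))/63260) = 1/(((19481/79 + 4648)*34259)*(1/63260)) = 1/(((386673/79)*34259)*(1/63260)) = 1/((13247030307/79)*(1/63260)) = 1/(13247030307/4997540) = 4997540/13247030307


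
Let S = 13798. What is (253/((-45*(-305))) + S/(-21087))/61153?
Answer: -20449171/1966538299275 ≈ -1.0399e-5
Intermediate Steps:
(253/((-45*(-305))) + S/(-21087))/61153 = (253/((-45*(-305))) + 13798/(-21087))/61153 = (253/13725 + 13798*(-1/21087))*(1/61153) = (253*(1/13725) - 13798/21087)*(1/61153) = (253/13725 - 13798/21087)*(1/61153) = -20449171/32157675*1/61153 = -20449171/1966538299275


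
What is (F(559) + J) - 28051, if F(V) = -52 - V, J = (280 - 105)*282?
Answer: 20688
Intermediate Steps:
J = 49350 (J = 175*282 = 49350)
(F(559) + J) - 28051 = ((-52 - 1*559) + 49350) - 28051 = ((-52 - 559) + 49350) - 28051 = (-611 + 49350) - 28051 = 48739 - 28051 = 20688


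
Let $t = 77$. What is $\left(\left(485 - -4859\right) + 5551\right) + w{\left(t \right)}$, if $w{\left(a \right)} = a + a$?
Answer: $11049$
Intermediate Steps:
$w{\left(a \right)} = 2 a$
$\left(\left(485 - -4859\right) + 5551\right) + w{\left(t \right)} = \left(\left(485 - -4859\right) + 5551\right) + 2 \cdot 77 = \left(\left(485 + 4859\right) + 5551\right) + 154 = \left(5344 + 5551\right) + 154 = 10895 + 154 = 11049$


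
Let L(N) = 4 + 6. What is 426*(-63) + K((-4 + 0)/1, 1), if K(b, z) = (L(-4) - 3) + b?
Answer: -26835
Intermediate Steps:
L(N) = 10
K(b, z) = 7 + b (K(b, z) = (10 - 3) + b = 7 + b)
426*(-63) + K((-4 + 0)/1, 1) = 426*(-63) + (7 + (-4 + 0)/1) = -26838 + (7 - 4*1) = -26838 + (7 - 4) = -26838 + 3 = -26835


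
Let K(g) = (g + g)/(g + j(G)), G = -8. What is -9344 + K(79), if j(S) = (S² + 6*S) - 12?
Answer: -775394/83 ≈ -9342.1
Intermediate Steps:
j(S) = -12 + S² + 6*S
K(g) = 2*g/(4 + g) (K(g) = (g + g)/(g + (-12 + (-8)² + 6*(-8))) = (2*g)/(g + (-12 + 64 - 48)) = (2*g)/(g + 4) = (2*g)/(4 + g) = 2*g/(4 + g))
-9344 + K(79) = -9344 + 2*79/(4 + 79) = -9344 + 2*79/83 = -9344 + 2*79*(1/83) = -9344 + 158/83 = -775394/83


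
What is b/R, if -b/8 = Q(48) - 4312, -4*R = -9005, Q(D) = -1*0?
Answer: 137984/9005 ≈ 15.323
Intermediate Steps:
Q(D) = 0
R = 9005/4 (R = -¼*(-9005) = 9005/4 ≈ 2251.3)
b = 34496 (b = -8*(0 - 4312) = -8*(-4312) = 34496)
b/R = 34496/(9005/4) = 34496*(4/9005) = 137984/9005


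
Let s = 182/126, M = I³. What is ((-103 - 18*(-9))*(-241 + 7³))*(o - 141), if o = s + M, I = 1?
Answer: -2501482/3 ≈ -8.3383e+5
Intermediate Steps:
M = 1 (M = 1³ = 1)
s = 13/9 (s = 182*(1/126) = 13/9 ≈ 1.4444)
o = 22/9 (o = 13/9 + 1 = 22/9 ≈ 2.4444)
((-103 - 18*(-9))*(-241 + 7³))*(o - 141) = ((-103 - 18*(-9))*(-241 + 7³))*(22/9 - 141) = ((-103 + 162)*(-241 + 343))*(-1247/9) = (59*102)*(-1247/9) = 6018*(-1247/9) = -2501482/3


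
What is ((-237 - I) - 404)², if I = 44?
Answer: 469225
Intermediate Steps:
((-237 - I) - 404)² = ((-237 - 1*44) - 404)² = ((-237 - 44) - 404)² = (-281 - 404)² = (-685)² = 469225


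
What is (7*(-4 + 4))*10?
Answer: 0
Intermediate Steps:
(7*(-4 + 4))*10 = (7*0)*10 = 0*10 = 0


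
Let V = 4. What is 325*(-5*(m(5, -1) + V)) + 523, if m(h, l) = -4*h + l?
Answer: 28148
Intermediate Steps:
m(h, l) = l - 4*h
325*(-5*(m(5, -1) + V)) + 523 = 325*(-5*((-1 - 4*5) + 4)) + 523 = 325*(-5*((-1 - 20) + 4)) + 523 = 325*(-5*(-21 + 4)) + 523 = 325*(-5*(-17)) + 523 = 325*85 + 523 = 27625 + 523 = 28148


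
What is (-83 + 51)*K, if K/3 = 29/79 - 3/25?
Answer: -46848/1975 ≈ -23.721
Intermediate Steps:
K = 1464/1975 (K = 3*(29/79 - 3/25) = 3*(488/1975) = 1464/1975 ≈ 0.74127)
(-83 + 51)*K = (-83 + 51)*(1464/1975) = -32*1464/1975 = -46848/1975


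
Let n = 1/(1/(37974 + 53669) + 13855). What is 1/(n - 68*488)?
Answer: -1269713766/42134181519301 ≈ -3.0135e-5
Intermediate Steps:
n = 91643/1269713766 (n = 1/(1/91643 + 13855) = 1/(1269713766/91643) = 91643/1269713766 ≈ 7.2176e-5)
1/(n - 68*488) = 1/(91643/1269713766 - 68*488) = 1/(91643/1269713766 - 33184) = 1/(-42134181519301/1269713766) = -1269713766/42134181519301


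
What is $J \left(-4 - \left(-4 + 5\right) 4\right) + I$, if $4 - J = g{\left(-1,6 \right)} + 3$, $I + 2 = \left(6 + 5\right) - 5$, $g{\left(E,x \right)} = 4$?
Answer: $28$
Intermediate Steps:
$I = 4$ ($I = -2 + \left(\left(6 + 5\right) - 5\right) = -2 + \left(11 - 5\right) = -2 + 6 = 4$)
$J = -3$ ($J = 4 - \left(4 + 3\right) = 4 - 7 = -3$)
$J \left(-4 - \left(-4 + 5\right) 4\right) + I = - 3 \left(-4 - \left(-4 + 5\right) 4\right) + 4 = - 3 \left(-4 - 1 \cdot 4\right) + 4 = - 3 \left(-4 - 4\right) + 4 = \left(-3\right) \left(-8\right) + 4 = 24 + 4 = 28$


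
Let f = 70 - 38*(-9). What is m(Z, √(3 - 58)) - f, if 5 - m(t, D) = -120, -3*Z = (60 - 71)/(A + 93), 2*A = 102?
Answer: -287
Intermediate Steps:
A = 51 (A = (½)*102 = 51)
Z = 11/432 (Z = -(60 - 71)/(3*(51 + 93)) = -(-11)/(3*144) = -⅓*(-11/144) = 11/432 ≈ 0.025463)
m(t, D) = 125 (m(t, D) = 5 - 1*(-120) = 5 + 120 = 125)
f = 412 (f = 70 + 342 = 412)
m(Z, √(3 - 58)) - f = 125 - 1*412 = 125 - 412 = -287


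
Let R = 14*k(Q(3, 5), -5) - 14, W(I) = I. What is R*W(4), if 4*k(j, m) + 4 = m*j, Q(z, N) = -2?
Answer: 28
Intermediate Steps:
k(j, m) = -1 + j*m/4 (k(j, m) = -1 + (m*j)/4 = -1 + (j*m)/4 = -1 + j*m/4)
R = 7 (R = 14*(-1 + (¼)*(-2)*(-5)) - 14 = 14*(-1 + 5/2) - 14 = 14*(3/2) - 14 = 21 - 14 = 7)
R*W(4) = 7*4 = 28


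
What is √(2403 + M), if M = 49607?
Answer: √52010 ≈ 228.06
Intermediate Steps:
√(2403 + M) = √(2403 + 49607) = √52010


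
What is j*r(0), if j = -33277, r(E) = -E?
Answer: 0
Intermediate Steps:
j*r(0) = -(-33277)*0 = -33277*0 = 0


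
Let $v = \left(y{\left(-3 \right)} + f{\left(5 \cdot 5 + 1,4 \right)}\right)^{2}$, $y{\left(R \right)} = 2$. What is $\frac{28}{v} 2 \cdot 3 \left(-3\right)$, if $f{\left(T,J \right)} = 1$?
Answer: $-56$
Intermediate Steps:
$v = 9$ ($v = \left(2 + 1\right)^{2} = 3^{2} = 9$)
$\frac{28}{v} 2 \cdot 3 \left(-3\right) = \frac{28}{9} \cdot 2 \cdot 3 \left(-3\right) = 28 \cdot \frac{1}{9} \cdot 6 \left(-3\right) = \frac{28}{9} \left(-18\right) = -56$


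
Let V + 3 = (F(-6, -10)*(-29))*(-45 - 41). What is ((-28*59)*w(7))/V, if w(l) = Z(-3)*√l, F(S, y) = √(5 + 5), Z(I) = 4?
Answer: -16480352*√70/62200351 - 19824*√7/62200351 ≈ -2.2176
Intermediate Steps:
F(S, y) = √10
V = -3 + 2494*√10 (V = -3 + (√10*(-29))*(-45 - 41) = -3 - 29*√10*(-86) = -3 + 2494*√10 ≈ 7883.7)
w(l) = 4*√l
((-28*59)*w(7))/V = ((-28*59)*(4*√7))/(-3 + 2494*√10) = (-6608*√7)/(-3 + 2494*√10) = -6608*√7/(-3 + 2494*√10)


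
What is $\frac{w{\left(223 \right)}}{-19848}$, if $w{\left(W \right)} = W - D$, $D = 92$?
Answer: $- \frac{131}{19848} \approx -0.0066002$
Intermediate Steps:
$w{\left(W \right)} = -92 + W$ ($w{\left(W \right)} = W - 92 = -92 + W$)
$\frac{w{\left(223 \right)}}{-19848} = \frac{-92 + 223}{-19848} = 131 \left(- \frac{1}{19848}\right) = - \frac{131}{19848}$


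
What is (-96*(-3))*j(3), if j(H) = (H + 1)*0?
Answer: 0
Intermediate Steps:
j(H) = 0 (j(H) = (1 + H)*0 = 0)
(-96*(-3))*j(3) = -96*(-3)*0 = -8*(-36)*0 = 288*0 = 0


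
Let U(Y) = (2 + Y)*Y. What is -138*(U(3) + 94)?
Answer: -15042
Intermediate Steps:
U(Y) = Y*(2 + Y)
-138*(U(3) + 94) = -138*(3*(2 + 3) + 94) = -138*(3*5 + 94) = -138*(15 + 94) = -138*109 = -15042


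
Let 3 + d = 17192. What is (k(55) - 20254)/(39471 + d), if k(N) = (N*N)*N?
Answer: 146121/56660 ≈ 2.5789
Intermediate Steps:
k(N) = N³ (k(N) = N²*N = N³)
d = 17189 (d = -3 + 17192 = 17189)
(k(55) - 20254)/(39471 + d) = (55³ - 20254)/(39471 + 17189) = (166375 - 20254)/56660 = 146121*(1/56660) = 146121/56660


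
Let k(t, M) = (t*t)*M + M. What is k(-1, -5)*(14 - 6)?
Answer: -80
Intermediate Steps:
k(t, M) = M + M*t² (k(t, M) = t²*M + M = M*t² + M = M + M*t²)
k(-1, -5)*(14 - 6) = (-5*(1 + (-1)²))*(14 - 6) = -5*(1 + 1)*8 = -5*2*8 = -10*8 = -80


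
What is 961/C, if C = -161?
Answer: -961/161 ≈ -5.9689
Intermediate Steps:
961/C = 961/(-161) = 961*(-1/161) = -961/161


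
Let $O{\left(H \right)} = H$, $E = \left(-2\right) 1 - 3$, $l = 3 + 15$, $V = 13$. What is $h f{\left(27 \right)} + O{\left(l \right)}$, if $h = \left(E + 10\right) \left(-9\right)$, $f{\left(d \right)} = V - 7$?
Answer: $-252$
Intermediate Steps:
$f{\left(d \right)} = 6$ ($f{\left(d \right)} = 13 - 7 = 6$)
$l = 18$
$E = -5$ ($E = -2 - 3 = -5$)
$h = -45$ ($h = \left(-5 + 10\right) \left(-9\right) = 5 \left(-9\right) = -45$)
$h f{\left(27 \right)} + O{\left(l \right)} = \left(-45\right) 6 + 18 = -270 + 18 = -252$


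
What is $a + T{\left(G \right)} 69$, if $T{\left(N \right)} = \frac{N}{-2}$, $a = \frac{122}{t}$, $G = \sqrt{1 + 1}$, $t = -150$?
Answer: $- \frac{61}{75} - \frac{69 \sqrt{2}}{2} \approx -49.604$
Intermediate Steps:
$G = \sqrt{2} \approx 1.4142$
$a = - \frac{61}{75}$ ($a = \frac{122}{-150} = 122 \left(- \frac{1}{150}\right) = - \frac{61}{75} \approx -0.81333$)
$T{\left(N \right)} = - \frac{N}{2}$ ($T{\left(N \right)} = N \left(- \frac{1}{2}\right) = - \frac{N}{2}$)
$a + T{\left(G \right)} 69 = - \frac{61}{75} + - \frac{\sqrt{2}}{2} \cdot 69 = - \frac{61}{75} - \frac{69 \sqrt{2}}{2}$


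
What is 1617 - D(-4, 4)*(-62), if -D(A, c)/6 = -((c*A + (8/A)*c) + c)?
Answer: -5823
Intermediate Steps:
D(A, c) = 6*c + 6*A*c + 48*c/A (D(A, c) = -(-6)*((c*A + (8/A)*c) + c) = -(-6)*((A*c + 8*c/A) + c) = -(-6)*(c + A*c + 8*c/A) = -6*(-c - A*c - 8*c/A) = 6*c + 6*A*c + 48*c/A)
1617 - D(-4, 4)*(-62) = 1617 - 6*4*(8 - 4*(1 - 4))/(-4)*(-62) = 1617 - 6*4*(-¼)*(8 - 4*(-3))*(-62) = 1617 - 6*4*(-¼)*(8 + 12)*(-62) = 1617 - 6*4*(-¼)*20*(-62) = 1617 - (-120)*(-62) = 1617 - 1*7440 = 1617 - 7440 = -5823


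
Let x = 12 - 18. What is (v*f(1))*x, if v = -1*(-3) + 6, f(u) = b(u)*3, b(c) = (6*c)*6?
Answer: -5832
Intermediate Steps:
b(c) = 36*c
f(u) = 108*u (f(u) = (36*u)*3 = 108*u)
x = -6
v = 9 (v = 3 + 6 = 9)
(v*f(1))*x = (9*(108*1))*(-6) = (9*108)*(-6) = 972*(-6) = -5832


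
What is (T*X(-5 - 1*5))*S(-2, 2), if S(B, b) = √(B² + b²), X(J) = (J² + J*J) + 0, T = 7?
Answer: 2800*√2 ≈ 3959.8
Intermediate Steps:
X(J) = 2*J² (X(J) = (J² + J²) + 0 = 2*J² + 0 = 2*J²)
(T*X(-5 - 1*5))*S(-2, 2) = (7*(2*(-5 - 1*5)²))*√((-2)² + 2²) = (7*(2*(-5 - 5)²))*√(4 + 4) = (7*(2*(-10)²))*√8 = (7*(2*100))*(2*√2) = (7*200)*(2*√2) = 1400*(2*√2) = 2800*√2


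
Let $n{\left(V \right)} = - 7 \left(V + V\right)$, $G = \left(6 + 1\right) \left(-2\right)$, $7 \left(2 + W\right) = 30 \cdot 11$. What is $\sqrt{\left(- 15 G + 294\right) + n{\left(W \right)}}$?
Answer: $8 i \sqrt{2} \approx 11.314 i$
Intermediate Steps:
$W = \frac{316}{7}$ ($W = -2 + \frac{30 \cdot 11}{7} = -2 + \frac{1}{7} \cdot 330 = -2 + \frac{330}{7} = \frac{316}{7} \approx 45.143$)
$G = -14$ ($G = 7 \left(-2\right) = -14$)
$n{\left(V \right)} = - 14 V$ ($n{\left(V \right)} = - 7 \cdot 2 V = - 14 V$)
$\sqrt{\left(- 15 G + 294\right) + n{\left(W \right)}} = \sqrt{\left(\left(-15\right) \left(-14\right) + 294\right) - 632} = \sqrt{\left(210 + 294\right) - 632} = \sqrt{504 - 632} = \sqrt{-128} = 8 i \sqrt{2}$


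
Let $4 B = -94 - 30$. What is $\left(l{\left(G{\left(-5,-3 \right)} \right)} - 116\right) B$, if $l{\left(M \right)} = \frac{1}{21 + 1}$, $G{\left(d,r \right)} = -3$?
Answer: $\frac{79081}{22} \approx 3594.6$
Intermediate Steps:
$l{\left(M \right)} = \frac{1}{22}$
$B = -31$ ($B = \frac{-94 - 30}{4} = \frac{1}{4} \left(-124\right) = -31$)
$\left(l{\left(G{\left(-5,-3 \right)} \right)} - 116\right) B = \left(\frac{1}{22} - 116\right) \left(-31\right) = \left(- \frac{2551}{22}\right) \left(-31\right) = \frac{79081}{22}$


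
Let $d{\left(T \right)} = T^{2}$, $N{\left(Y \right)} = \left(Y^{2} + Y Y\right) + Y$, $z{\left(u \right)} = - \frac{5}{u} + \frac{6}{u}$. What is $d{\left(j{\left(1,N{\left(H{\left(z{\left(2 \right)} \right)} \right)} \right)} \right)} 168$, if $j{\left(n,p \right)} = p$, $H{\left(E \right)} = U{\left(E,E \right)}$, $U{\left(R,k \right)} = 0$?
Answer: $0$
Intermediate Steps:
$z{\left(u \right)} = \frac{1}{u}$
$H{\left(E \right)} = 0$
$N{\left(Y \right)} = Y + 2 Y^{2}$ ($N{\left(Y \right)} = \left(Y^{2} + Y^{2}\right) + Y = 2 Y^{2} + Y = Y + 2 Y^{2}$)
$d{\left(j{\left(1,N{\left(H{\left(z{\left(2 \right)} \right)} \right)} \right)} \right)} 168 = \left(0 \left(1 + 2 \cdot 0\right)\right)^{2} \cdot 168 = \left(0 \left(1 + 0\right)\right)^{2} \cdot 168 = \left(0 \cdot 1\right)^{2} \cdot 168 = 0^{2} \cdot 168 = 0 \cdot 168 = 0$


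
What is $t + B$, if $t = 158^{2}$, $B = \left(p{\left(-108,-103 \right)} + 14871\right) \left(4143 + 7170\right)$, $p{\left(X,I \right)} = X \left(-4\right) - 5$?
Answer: $173091238$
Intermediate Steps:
$p{\left(X,I \right)} = -5 - 4 X$ ($p{\left(X,I \right)} = - 4 X - 5 = -5 - 4 X$)
$B = 173066274$ ($B = \left(\left(-5 - -432\right) + 14871\right) \left(4143 + 7170\right) = \left(\left(-5 + 432\right) + 14871\right) 11313 = \left(427 + 14871\right) 11313 = 15298 \cdot 11313 = 173066274$)
$t = 24964$
$t + B = 24964 + 173066274 = 173091238$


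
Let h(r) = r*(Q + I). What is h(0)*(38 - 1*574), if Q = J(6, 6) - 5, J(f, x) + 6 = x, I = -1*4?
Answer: 0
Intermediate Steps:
I = -4
J(f, x) = -6 + x
Q = -5 (Q = (-6 + 6) - 5 = 0 - 5 = -5)
h(r) = -9*r (h(r) = r*(-5 - 4) = r*(-9) = -9*r)
h(0)*(38 - 1*574) = (-9*0)*(38 - 1*574) = 0*(38 - 574) = 0*(-536) = 0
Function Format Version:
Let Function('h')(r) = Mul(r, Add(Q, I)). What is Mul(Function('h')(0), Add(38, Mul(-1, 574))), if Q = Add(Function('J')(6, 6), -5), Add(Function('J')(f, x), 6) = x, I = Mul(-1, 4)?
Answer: 0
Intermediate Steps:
I = -4
Function('J')(f, x) = Add(-6, x)
Q = -5 (Q = Add(Add(-6, 6), -5) = Add(0, -5) = -5)
Function('h')(r) = Mul(-9, r) (Function('h')(r) = Mul(r, Add(-5, -4)) = Mul(r, -9) = Mul(-9, r))
Mul(Function('h')(0), Add(38, Mul(-1, 574))) = Mul(Mul(-9, 0), Add(38, Mul(-1, 574))) = Mul(0, Add(38, -574)) = Mul(0, -536) = 0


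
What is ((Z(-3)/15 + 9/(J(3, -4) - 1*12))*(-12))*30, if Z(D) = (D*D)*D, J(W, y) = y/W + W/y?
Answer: 148392/169 ≈ 878.06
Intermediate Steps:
J(W, y) = W/y + y/W
Z(D) = D³ (Z(D) = D²*D = D³)
((Z(-3)/15 + 9/(J(3, -4) - 1*12))*(-12))*30 = (((-3)³/15 + 9/((3/(-4) - 4/3) - 1*12))*(-12))*30 = ((-27*1/15 + 9/((3*(-¼) - 4*⅓) - 12))*(-12))*30 = ((-9/5 + 9/((-¾ - 4/3) - 12))*(-12))*30 = ((-9/5 + 9/(-25/12 - 12))*(-12))*30 = ((-9/5 + 9/(-169/12))*(-12))*30 = ((-9/5 + 9*(-12/169))*(-12))*30 = ((-9/5 - 108/169)*(-12))*30 = -2061/845*(-12)*30 = (24732/845)*30 = 148392/169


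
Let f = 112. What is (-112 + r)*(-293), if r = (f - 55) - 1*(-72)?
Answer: -4981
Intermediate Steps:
r = 129 (r = (112 - 55) - 1*(-72) = 57 + 72 = 129)
(-112 + r)*(-293) = (-112 + 129)*(-293) = 17*(-293) = -4981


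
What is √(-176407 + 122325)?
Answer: I*√54082 ≈ 232.56*I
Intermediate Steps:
√(-176407 + 122325) = √(-54082) = I*√54082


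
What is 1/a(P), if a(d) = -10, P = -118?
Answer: -⅒ ≈ -0.10000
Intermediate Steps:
1/a(P) = 1/(-10) = -⅒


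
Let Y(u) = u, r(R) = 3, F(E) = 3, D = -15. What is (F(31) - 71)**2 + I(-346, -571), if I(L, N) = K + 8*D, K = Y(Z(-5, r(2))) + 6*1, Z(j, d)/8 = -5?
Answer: 4470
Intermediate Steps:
Z(j, d) = -40 (Z(j, d) = 8*(-5) = -40)
K = -34 (K = -40 + 6*1 = -40 + 6 = -34)
I(L, N) = -154 (I(L, N) = -34 + 8*(-15) = -34 - 120 = -154)
(F(31) - 71)**2 + I(-346, -571) = (3 - 71)**2 - 154 = (-68)**2 - 154 = 4624 - 154 = 4470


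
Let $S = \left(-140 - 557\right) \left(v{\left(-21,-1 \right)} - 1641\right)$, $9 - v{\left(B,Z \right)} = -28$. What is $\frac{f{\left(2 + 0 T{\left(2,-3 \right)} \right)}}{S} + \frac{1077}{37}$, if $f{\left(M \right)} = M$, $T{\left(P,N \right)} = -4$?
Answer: $\frac{602036575}{20682778} \approx 29.108$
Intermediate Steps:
$v{\left(B,Z \right)} = 37$ ($v{\left(B,Z \right)} = 9 - -28 = 9 + 28 = 37$)
$S = 1117988$ ($S = \left(-140 - 557\right) \left(37 - 1641\right) = \left(-697\right) \left(-1604\right) = 1117988$)
$\frac{f{\left(2 + 0 T{\left(2,-3 \right)} \right)}}{S} + \frac{1077}{37} = \frac{2 + 0 \left(-4\right)}{1117988} + \frac{1077}{37} = \left(2 + 0\right) \frac{1}{1117988} + 1077 \cdot \frac{1}{37} = 2 \cdot \frac{1}{1117988} + \frac{1077}{37} = \frac{1}{558994} + \frac{1077}{37} = \frac{602036575}{20682778}$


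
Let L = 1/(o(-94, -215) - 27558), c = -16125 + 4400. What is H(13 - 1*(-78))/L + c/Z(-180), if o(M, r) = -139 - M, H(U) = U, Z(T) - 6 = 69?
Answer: -7536088/3 ≈ -2.5120e+6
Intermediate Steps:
Z(T) = 75 (Z(T) = 6 + 69 = 75)
c = -11725
L = -1/27603 (L = 1/((-139 - 1*(-94)) - 27558) = 1/((-139 + 94) - 27558) = 1/(-45 - 27558) = 1/(-27603) = -1/27603 ≈ -3.6228e-5)
H(13 - 1*(-78))/L + c/Z(-180) = (13 - 1*(-78))/(-1/27603) - 11725/75 = (13 + 78)*(-27603) - 11725*1/75 = 91*(-27603) - 469/3 = -2511873 - 469/3 = -7536088/3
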